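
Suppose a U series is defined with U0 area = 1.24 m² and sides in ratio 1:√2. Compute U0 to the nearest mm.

936 × 1324 mm

Let the short side be w mm. Then w · w√2 = 1.24 m² = 1,240,000 mm².
w² = 1,240,000/√2, so w ≈ 936.4 mm; long side = w√2 ≈ 1324.2 mm.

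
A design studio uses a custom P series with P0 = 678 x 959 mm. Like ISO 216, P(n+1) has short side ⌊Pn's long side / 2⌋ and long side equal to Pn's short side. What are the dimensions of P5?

119 × 169 mm

P1 = 479 × 678 mm (from P0 by 1 halving).
P2: ⌊678/2⌋ × 479 = 339 × 479 mm
P3: ⌊479/2⌋ × 339 = 239 × 339 mm
P4: ⌊339/2⌋ × 239 = 169 × 239 mm
P5: ⌊239/2⌋ × 169 = 119 × 169 mm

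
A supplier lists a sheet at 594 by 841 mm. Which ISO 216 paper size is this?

A1 (594 × 841 mm)

Aspect ratio 841/594 ≈ 1.416 — close to the ISO √2 ≈ 1.414.
In the A-series (A0 area = 1 m²): A1 = 594 × 841 mm.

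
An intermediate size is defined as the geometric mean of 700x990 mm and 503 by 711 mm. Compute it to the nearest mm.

Short side: √(700 · 503) = √352100 ≈ 593.4 → 593 mm
Long side: √(990 · 711) = √703890 ≈ 839.0 → 839 mm

593 × 839 mm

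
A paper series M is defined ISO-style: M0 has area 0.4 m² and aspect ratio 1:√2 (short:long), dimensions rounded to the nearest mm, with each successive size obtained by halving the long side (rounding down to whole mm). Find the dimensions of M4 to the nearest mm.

Let M0's short side be w mm. w · w√2 = 0.4 m² = 400,000 mm², so w ≈ 531.8 mm and w√2 ≈ 752.1 mm → M0 = 532 × 752 mm.
M1: ⌊752/2⌋ × 532 = 376 × 532 mm
M2: ⌊532/2⌋ × 376 = 266 × 376 mm
M3: ⌊376/2⌋ × 266 = 188 × 266 mm
M4: ⌊266/2⌋ × 188 = 133 × 188 mm

133 × 188 mm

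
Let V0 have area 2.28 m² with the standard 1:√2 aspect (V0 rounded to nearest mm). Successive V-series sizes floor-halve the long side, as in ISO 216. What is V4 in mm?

Let V0's short side be w mm. w · w√2 = 2.28 m² = 2,280,000 mm², so w ≈ 1269.7 mm and w√2 ≈ 1795.7 mm → V0 = 1270 × 1796 mm.
V1: ⌊1796/2⌋ × 1270 = 898 × 1270 mm
V2: ⌊1270/2⌋ × 898 = 635 × 898 mm
V3: ⌊898/2⌋ × 635 = 449 × 635 mm
V4: ⌊635/2⌋ × 449 = 317 × 449 mm

317 × 449 mm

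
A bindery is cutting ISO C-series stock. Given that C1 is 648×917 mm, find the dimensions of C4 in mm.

C2: ⌊917/2⌋ × 648 = 458 × 648 mm
C3: ⌊648/2⌋ × 458 = 324 × 458 mm
C4: ⌊458/2⌋ × 324 = 229 × 324 mm

229 × 324 mm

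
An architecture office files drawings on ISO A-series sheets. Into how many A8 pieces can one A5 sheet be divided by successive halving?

8

A5 = 148 × 210 mm; A8 = 52 × 74 mm.
Each halving step doubles the count; 3 steps from A5 to A8.
2^3 = 8.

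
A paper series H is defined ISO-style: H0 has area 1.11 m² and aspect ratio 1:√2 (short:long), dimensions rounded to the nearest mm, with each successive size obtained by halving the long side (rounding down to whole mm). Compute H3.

313 × 443 mm

Let H0's short side be w mm. w · w√2 = 1.11 m² = 1,110,000 mm², so w ≈ 885.9 mm and w√2 ≈ 1252.9 mm → H0 = 886 × 1253 mm.
H1: ⌊1253/2⌋ × 886 = 626 × 886 mm
H2: ⌊886/2⌋ × 626 = 443 × 626 mm
H3: ⌊626/2⌋ × 443 = 313 × 443 mm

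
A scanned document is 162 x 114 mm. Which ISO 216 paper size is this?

Aspect ratio 162/114 ≈ 1.421 — close to the ISO √2 ≈ 1.414.
In the C-series (envelope sizes, between A and B): C6 = 114 × 162 mm.

C6 (114 × 162 mm)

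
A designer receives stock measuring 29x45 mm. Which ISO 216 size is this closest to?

B10 (31 × 44 mm)

Aspect ratio 45/29 ≈ 1.552 (ISO target is √2 ≈ 1.414).
In the B-series (B0 = 1000 × 1414 mm): B10 = 31 × 44 mm.
Off by 3 mm total — nearest standard size.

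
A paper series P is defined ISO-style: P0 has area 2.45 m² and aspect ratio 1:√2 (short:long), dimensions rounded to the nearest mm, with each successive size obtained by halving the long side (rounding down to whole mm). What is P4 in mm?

Let P0's short side be w mm. w · w√2 = 2.45 m² = 2,450,000 mm², so w ≈ 1316.2 mm and w√2 ≈ 1861.4 mm → P0 = 1316 × 1861 mm.
P1: ⌊1861/2⌋ × 1316 = 930 × 1316 mm
P2: ⌊1316/2⌋ × 930 = 658 × 930 mm
P3: ⌊930/2⌋ × 658 = 465 × 658 mm
P4: ⌊658/2⌋ × 465 = 329 × 465 mm

329 × 465 mm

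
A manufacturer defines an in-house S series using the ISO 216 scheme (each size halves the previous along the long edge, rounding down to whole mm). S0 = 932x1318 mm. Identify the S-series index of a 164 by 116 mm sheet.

S0: 932 × 1318 mm
S1: 659 × 932 mm
S2: 466 × 659 mm
S3: 329 × 466 mm
S4: 233 × 329 mm
S5: 164 × 233 mm
S6: 116 × 164 mm
S7: 82 × 116 mm
→ matches S6.

S6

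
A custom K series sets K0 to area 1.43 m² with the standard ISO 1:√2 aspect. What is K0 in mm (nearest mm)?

1006 × 1422 mm

Let the short side be w mm. Then w · w√2 = 1.43 m² = 1,430,000 mm².
w² = 1,430,000/√2, so w ≈ 1005.6 mm; long side = w√2 ≈ 1422.1 mm.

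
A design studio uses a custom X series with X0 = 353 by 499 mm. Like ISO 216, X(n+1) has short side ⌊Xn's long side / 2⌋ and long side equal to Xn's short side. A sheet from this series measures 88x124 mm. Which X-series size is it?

X4

X0: 353 × 499 mm
X1: 249 × 353 mm
X2: 176 × 249 mm
X3: 124 × 176 mm
X4: 88 × 124 mm
X5: 62 × 88 mm
→ matches X4.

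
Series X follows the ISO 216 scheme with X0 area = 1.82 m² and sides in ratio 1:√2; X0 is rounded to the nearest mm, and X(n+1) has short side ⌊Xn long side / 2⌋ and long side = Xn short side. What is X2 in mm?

567 × 802 mm

Let X0's short side be w mm. w · w√2 = 1.82 m² = 1,820,000 mm², so w ≈ 1134.4 mm and w√2 ≈ 1604.3 mm → X0 = 1134 × 1604 mm.
X1: ⌊1604/2⌋ × 1134 = 802 × 1134 mm
X2: ⌊1134/2⌋ × 802 = 567 × 802 mm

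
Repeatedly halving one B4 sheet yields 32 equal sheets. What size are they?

B9

32 = 2^5, so 5 halving steps.
B4 → B5 → … → B9 after 5 steps.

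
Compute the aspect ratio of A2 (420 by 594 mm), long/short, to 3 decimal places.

1.414

594 / 420 = 1.414
Matches √2 ≈ 1.414 — the ISO 216 defining ratio.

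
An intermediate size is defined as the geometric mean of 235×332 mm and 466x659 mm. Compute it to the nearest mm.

331 × 468 mm

Short side: √(235 · 466) = √109510 ≈ 330.9 → 331 mm
Long side: √(332 · 659) = √218788 ≈ 467.7 → 468 mm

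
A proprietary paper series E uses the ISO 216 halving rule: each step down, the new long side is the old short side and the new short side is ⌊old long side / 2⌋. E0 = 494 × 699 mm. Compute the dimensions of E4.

E1: ⌊699/2⌋ × 494 = 349 × 494 mm
E2: ⌊494/2⌋ × 349 = 247 × 349 mm
E3: ⌊349/2⌋ × 247 = 174 × 247 mm
E4: ⌊247/2⌋ × 174 = 123 × 174 mm

123 × 174 mm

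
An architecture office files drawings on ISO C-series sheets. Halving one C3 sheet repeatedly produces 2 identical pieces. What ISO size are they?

C4

2 = 2^1, so 1 halving step.
C3 → C4 → … → C4 after 1 step.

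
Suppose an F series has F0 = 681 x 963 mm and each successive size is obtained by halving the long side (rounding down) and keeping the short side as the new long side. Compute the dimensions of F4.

170 × 240 mm

F1: ⌊963/2⌋ × 681 = 481 × 681 mm
F2: ⌊681/2⌋ × 481 = 340 × 481 mm
F3: ⌊481/2⌋ × 340 = 240 × 340 mm
F4: ⌊340/2⌋ × 240 = 170 × 240 mm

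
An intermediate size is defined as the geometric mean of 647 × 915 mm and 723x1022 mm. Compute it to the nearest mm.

Short side: √(647 · 723) = √467781 ≈ 683.9 → 684 mm
Long side: √(915 · 1022) = √935130 ≈ 967.0 → 967 mm

684 × 967 mm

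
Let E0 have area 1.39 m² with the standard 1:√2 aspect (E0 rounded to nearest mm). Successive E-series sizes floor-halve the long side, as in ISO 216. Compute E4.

247 × 350 mm

Let E0's short side be w mm. w · w√2 = 1.39 m² = 1,390,000 mm², so w ≈ 991.4 mm and w√2 ≈ 1402.1 mm → E0 = 991 × 1402 mm.
E1: ⌊1402/2⌋ × 991 = 701 × 991 mm
E2: ⌊991/2⌋ × 701 = 495 × 701 mm
E3: ⌊701/2⌋ × 495 = 350 × 495 mm
E4: ⌊495/2⌋ × 350 = 247 × 350 mm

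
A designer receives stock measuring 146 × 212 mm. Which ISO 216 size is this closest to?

Aspect ratio 212/146 ≈ 1.452 (ISO target is √2 ≈ 1.414).
In the A-series (A0 area = 1 m²): A5 = 148 × 210 mm.
Off by 4 mm total — nearest standard size.

A5 (148 × 210 mm)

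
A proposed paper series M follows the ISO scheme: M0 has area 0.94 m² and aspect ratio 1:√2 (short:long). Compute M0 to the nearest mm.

Let the short side be w mm. Then w · w√2 = 0.94 m² = 940,000 mm².
w² = 940,000/√2, so w ≈ 815.3 mm; long side = w√2 ≈ 1153.0 mm.

815 × 1153 mm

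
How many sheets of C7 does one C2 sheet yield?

32

C2 = 458 × 648 mm; C7 = 81 × 114 mm.
Each halving step doubles the count; 5 steps from C2 to C7.
2^5 = 32.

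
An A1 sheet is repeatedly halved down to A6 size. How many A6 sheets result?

Each ISO step halves the sheet: 1 × A1 → 2 × A2 → 4 × A3 → 8 × A4 → …
From A1 to A6 is 5 halving steps: 2^5 = 32.

32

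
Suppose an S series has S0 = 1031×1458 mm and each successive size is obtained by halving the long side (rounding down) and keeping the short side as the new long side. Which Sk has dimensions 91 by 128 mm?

S7

S0: 1031 × 1458 mm
S1: 729 × 1031 mm
S2: 515 × 729 mm
S3: 364 × 515 mm
S4: 257 × 364 mm
S5: 182 × 257 mm
S6: 128 × 182 mm
S7: 91 × 128 mm
S8: 64 × 91 mm
→ matches S7.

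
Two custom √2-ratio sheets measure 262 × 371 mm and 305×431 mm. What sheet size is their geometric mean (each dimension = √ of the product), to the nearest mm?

283 × 400 mm

Short side: √(262 · 305) = √79910 ≈ 282.7 → 283 mm
Long side: √(371 · 431) = √159901 ≈ 399.9 → 400 mm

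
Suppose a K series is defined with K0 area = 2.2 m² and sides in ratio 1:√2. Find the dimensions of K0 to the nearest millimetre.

1247 × 1764 mm

Let the short side be w mm. Then w · w√2 = 2.2 m² = 2,200,000 mm².
w² = 2,200,000/√2, so w ≈ 1247.3 mm; long side = w√2 ≈ 1763.9 mm.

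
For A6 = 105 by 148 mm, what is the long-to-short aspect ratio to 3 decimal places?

148 / 105 = 1.410
ISO 216 targets √2 ≈ 1.414; the -0.005 deviation is from mm rounding.

1.410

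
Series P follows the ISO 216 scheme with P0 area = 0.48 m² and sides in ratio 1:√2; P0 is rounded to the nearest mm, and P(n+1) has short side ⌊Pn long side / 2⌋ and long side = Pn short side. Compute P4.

Let P0's short side be w mm. w · w√2 = 0.48 m² = 480,000 mm², so w ≈ 582.6 mm and w√2 ≈ 823.9 mm → P0 = 583 × 824 mm.
P1: ⌊824/2⌋ × 583 = 412 × 583 mm
P2: ⌊583/2⌋ × 412 = 291 × 412 mm
P3: ⌊412/2⌋ × 291 = 206 × 291 mm
P4: ⌊291/2⌋ × 206 = 145 × 206 mm

145 × 206 mm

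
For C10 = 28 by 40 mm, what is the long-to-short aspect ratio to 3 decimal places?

1.429

40 / 28 = 1.429
ISO 216 targets √2 ≈ 1.414; the +0.014 deviation is from mm rounding.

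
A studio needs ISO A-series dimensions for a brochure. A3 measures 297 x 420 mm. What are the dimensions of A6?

105 × 148 mm

A4: ⌊420/2⌋ × 297 = 210 × 297 mm
A5: ⌊297/2⌋ × 210 = 148 × 210 mm
A6: ⌊210/2⌋ × 148 = 105 × 148 mm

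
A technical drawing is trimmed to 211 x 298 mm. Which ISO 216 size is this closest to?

Aspect ratio 298/211 ≈ 1.412 — close to the ISO √2 ≈ 1.414.
In the A-series (A0 area = 1 m²): A4 = 210 × 297 mm.
Off by 2 mm total — nearest standard size.

A4 (210 × 297 mm)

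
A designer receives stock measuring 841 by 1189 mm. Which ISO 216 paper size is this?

Aspect ratio 1189/841 ≈ 1.414 — close to the ISO √2 ≈ 1.414.
In the A-series (A0 area = 1 m²): A0 = 841 × 1189 mm.

A0 (841 × 1189 mm)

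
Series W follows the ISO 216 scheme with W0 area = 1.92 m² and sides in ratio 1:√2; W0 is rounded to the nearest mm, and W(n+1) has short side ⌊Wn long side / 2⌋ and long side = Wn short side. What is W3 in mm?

Let W0's short side be w mm. w · w√2 = 1.92 m² = 1,920,000 mm², so w ≈ 1165.2 mm and w√2 ≈ 1647.8 mm → W0 = 1165 × 1648 mm.
W1: ⌊1648/2⌋ × 1165 = 824 × 1165 mm
W2: ⌊1165/2⌋ × 824 = 582 × 824 mm
W3: ⌊824/2⌋ × 582 = 412 × 582 mm

412 × 582 mm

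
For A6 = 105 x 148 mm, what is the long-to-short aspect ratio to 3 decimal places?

1.410

148 / 105 = 1.410
ISO 216 targets √2 ≈ 1.414; the -0.005 deviation is from mm rounding.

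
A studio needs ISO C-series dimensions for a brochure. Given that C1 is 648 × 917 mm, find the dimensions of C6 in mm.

C2: ⌊917/2⌋ × 648 = 458 × 648 mm
C3: ⌊648/2⌋ × 458 = 324 × 458 mm
C4: ⌊458/2⌋ × 324 = 229 × 324 mm
C5: ⌊324/2⌋ × 229 = 162 × 229 mm
C6: ⌊229/2⌋ × 162 = 114 × 162 mm

114 × 162 mm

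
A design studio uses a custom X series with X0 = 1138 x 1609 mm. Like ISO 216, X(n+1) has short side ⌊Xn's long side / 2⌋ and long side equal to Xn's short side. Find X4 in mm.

284 × 402 mm

X1 = 804 × 1138 mm (from X0 by 1 halving).
X2: ⌊1138/2⌋ × 804 = 569 × 804 mm
X3: ⌊804/2⌋ × 569 = 402 × 569 mm
X4: ⌊569/2⌋ × 402 = 284 × 402 mm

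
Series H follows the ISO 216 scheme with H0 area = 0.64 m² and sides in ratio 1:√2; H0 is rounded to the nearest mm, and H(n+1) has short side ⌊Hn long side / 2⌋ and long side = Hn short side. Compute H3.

237 × 336 mm

Let H0's short side be w mm. w · w√2 = 0.64 m² = 640,000 mm², so w ≈ 672.7 mm and w√2 ≈ 951.4 mm → H0 = 673 × 951 mm.
H1: ⌊951/2⌋ × 673 = 475 × 673 mm
H2: ⌊673/2⌋ × 475 = 336 × 475 mm
H3: ⌊475/2⌋ × 336 = 237 × 336 mm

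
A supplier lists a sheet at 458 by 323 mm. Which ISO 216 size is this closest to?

C3 (324 × 458 mm)

Aspect ratio 458/323 ≈ 1.418 — close to the ISO √2 ≈ 1.414.
In the C-series (envelope sizes, between A and B): C3 = 324 × 458 mm.
Off by 1 mm total — nearest standard size.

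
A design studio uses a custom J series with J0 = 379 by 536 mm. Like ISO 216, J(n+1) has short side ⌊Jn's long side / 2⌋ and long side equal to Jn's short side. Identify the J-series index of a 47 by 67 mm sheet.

J0: 379 × 536 mm
J1: 268 × 379 mm
J2: 189 × 268 mm
J3: 134 × 189 mm
J4: 94 × 134 mm
J5: 67 × 94 mm
J6: 47 × 67 mm
J7: 33 × 47 mm
→ matches J6.

J6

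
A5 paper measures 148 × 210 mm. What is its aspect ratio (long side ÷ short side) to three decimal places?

1.419

210 / 148 = 1.419
ISO 216 targets √2 ≈ 1.414; the +0.005 deviation is from mm rounding.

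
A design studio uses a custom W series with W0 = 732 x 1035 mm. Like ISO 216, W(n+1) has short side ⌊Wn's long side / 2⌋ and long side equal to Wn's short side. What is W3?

W1: ⌊1035/2⌋ × 732 = 517 × 732 mm
W2: ⌊732/2⌋ × 517 = 366 × 517 mm
W3: ⌊517/2⌋ × 366 = 258 × 366 mm

258 × 366 mm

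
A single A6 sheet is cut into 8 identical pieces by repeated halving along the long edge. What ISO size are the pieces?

8 = 2^3, so 3 halving steps.
A6 → A7 → … → A9 after 3 steps.

A9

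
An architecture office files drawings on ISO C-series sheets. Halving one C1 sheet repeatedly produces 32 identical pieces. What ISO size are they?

32 = 2^5, so 5 halving steps.
C1 → C2 → … → C6 after 5 steps.

C6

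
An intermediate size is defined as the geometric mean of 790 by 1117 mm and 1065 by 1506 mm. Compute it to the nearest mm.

Short side: √(790 · 1065) = √841350 ≈ 917.3 → 917 mm
Long side: √(1117 · 1506) = √1682202 ≈ 1297.0 → 1297 mm

917 × 1297 mm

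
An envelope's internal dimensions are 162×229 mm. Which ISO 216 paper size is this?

C5 (162 × 229 mm)

Aspect ratio 229/162 ≈ 1.414 — close to the ISO √2 ≈ 1.414.
In the C-series (envelope sizes, between A and B): C5 = 162 × 229 mm.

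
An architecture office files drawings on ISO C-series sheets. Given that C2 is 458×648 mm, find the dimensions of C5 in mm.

162 × 229 mm

C3: ⌊648/2⌋ × 458 = 324 × 458 mm
C4: ⌊458/2⌋ × 324 = 229 × 324 mm
C5: ⌊324/2⌋ × 229 = 162 × 229 mm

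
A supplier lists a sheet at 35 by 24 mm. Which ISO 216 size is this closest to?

Aspect ratio 35/24 ≈ 1.458 (ISO target is √2 ≈ 1.414).
In the A-series (A0 area = 1 m²): A10 = 26 × 37 mm.
Off by 4 mm total — nearest standard size.

A10 (26 × 37 mm)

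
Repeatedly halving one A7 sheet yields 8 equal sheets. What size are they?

A10

8 = 2^3, so 3 halving steps.
A7 → A8 → … → A10 after 3 steps.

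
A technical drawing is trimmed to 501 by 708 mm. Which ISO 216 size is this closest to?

Aspect ratio 708/501 ≈ 1.413 — close to the ISO √2 ≈ 1.414.
In the B-series (B0 = 1000 × 1414 mm): B2 = 500 × 707 mm.
Off by 2 mm total — nearest standard size.

B2 (500 × 707 mm)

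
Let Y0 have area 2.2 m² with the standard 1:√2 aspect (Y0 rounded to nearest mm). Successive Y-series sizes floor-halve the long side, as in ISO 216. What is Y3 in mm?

Let Y0's short side be w mm. w · w√2 = 2.2 m² = 2,200,000 mm², so w ≈ 1247.3 mm and w√2 ≈ 1763.9 mm → Y0 = 1247 × 1764 mm.
Y1: ⌊1764/2⌋ × 1247 = 882 × 1247 mm
Y2: ⌊1247/2⌋ × 882 = 623 × 882 mm
Y3: ⌊882/2⌋ × 623 = 441 × 623 mm

441 × 623 mm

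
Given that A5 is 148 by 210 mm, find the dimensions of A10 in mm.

26 × 37 mm

A6: ⌊210/2⌋ × 148 = 105 × 148 mm
A7: ⌊148/2⌋ × 105 = 74 × 105 mm
A8: ⌊105/2⌋ × 74 = 52 × 74 mm
A9: ⌊74/2⌋ × 52 = 37 × 52 mm
A10: ⌊52/2⌋ × 37 = 26 × 37 mm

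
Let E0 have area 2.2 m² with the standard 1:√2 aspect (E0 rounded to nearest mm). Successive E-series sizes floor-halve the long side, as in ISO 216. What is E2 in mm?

623 × 882 mm

Let E0's short side be w mm. w · w√2 = 2.2 m² = 2,200,000 mm², so w ≈ 1247.3 mm and w√2 ≈ 1763.9 mm → E0 = 1247 × 1764 mm.
E1: ⌊1764/2⌋ × 1247 = 882 × 1247 mm
E2: ⌊1247/2⌋ × 882 = 623 × 882 mm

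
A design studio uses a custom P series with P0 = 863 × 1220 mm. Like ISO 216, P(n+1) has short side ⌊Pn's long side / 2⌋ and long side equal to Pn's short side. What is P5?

P1: ⌊1220/2⌋ × 863 = 610 × 863 mm
P2: ⌊863/2⌋ × 610 = 431 × 610 mm
P3: ⌊610/2⌋ × 431 = 305 × 431 mm
P4: ⌊431/2⌋ × 305 = 215 × 305 mm
P5: ⌊305/2⌋ × 215 = 152 × 215 mm

152 × 215 mm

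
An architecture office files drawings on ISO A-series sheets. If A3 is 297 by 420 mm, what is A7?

A4: ⌊420/2⌋ × 297 = 210 × 297 mm
A5: ⌊297/2⌋ × 210 = 148 × 210 mm
A6: ⌊210/2⌋ × 148 = 105 × 148 mm
A7: ⌊148/2⌋ × 105 = 74 × 105 mm

74 × 105 mm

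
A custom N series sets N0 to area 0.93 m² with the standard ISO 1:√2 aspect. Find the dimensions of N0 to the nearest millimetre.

811 × 1147 mm

Let the short side be w mm. Then w · w√2 = 0.93 m² = 930,000 mm².
w² = 930,000/√2, so w ≈ 810.9 mm; long side = w√2 ≈ 1146.8 mm.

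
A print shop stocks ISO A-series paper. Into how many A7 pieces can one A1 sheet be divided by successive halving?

Each ISO step halves the sheet: 1 × A1 → 2 × A2 → 4 × A3 → 8 × A4 → …
From A1 to A7 is 6 halving steps: 2^6 = 64.

64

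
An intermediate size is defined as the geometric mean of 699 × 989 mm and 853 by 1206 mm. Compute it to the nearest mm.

772 × 1092 mm

Short side: √(699 · 853) = √596247 ≈ 772.2 → 772 mm
Long side: √(989 · 1206) = √1192734 ≈ 1092.1 → 1092 mm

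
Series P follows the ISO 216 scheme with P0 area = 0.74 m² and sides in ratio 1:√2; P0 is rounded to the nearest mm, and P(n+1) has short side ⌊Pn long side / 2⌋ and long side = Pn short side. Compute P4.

Let P0's short side be w mm. w · w√2 = 0.74 m² = 740,000 mm², so w ≈ 723.4 mm and w√2 ≈ 1023.0 mm → P0 = 723 × 1023 mm.
P1: ⌊1023/2⌋ × 723 = 511 × 723 mm
P2: ⌊723/2⌋ × 511 = 361 × 511 mm
P3: ⌊511/2⌋ × 361 = 255 × 361 mm
P4: ⌊361/2⌋ × 255 = 180 × 255 mm

180 × 255 mm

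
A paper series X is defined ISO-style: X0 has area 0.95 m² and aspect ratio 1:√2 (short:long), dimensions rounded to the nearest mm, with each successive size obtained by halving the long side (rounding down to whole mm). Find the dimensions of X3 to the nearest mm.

289 × 410 mm

Let X0's short side be w mm. w · w√2 = 0.95 m² = 950,000 mm², so w ≈ 819.6 mm and w√2 ≈ 1159.1 mm → X0 = 820 × 1159 mm.
X1: ⌊1159/2⌋ × 820 = 579 × 820 mm
X2: ⌊820/2⌋ × 579 = 410 × 579 mm
X3: ⌊579/2⌋ × 410 = 289 × 410 mm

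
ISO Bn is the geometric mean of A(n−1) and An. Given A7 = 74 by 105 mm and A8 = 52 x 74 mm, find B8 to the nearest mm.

62 × 88 mm

Short side: √(74 · 52) = √3848 ≈ 62.0 → 62 mm
Long side: √(105 · 74) = √7770 ≈ 88.1 → 88 mm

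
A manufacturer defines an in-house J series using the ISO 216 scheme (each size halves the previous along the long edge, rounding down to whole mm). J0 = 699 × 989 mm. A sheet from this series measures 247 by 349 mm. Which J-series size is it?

J0: 699 × 989 mm
J1: 494 × 699 mm
J2: 349 × 494 mm
J3: 247 × 349 mm
J4: 174 × 247 mm
→ matches J3.

J3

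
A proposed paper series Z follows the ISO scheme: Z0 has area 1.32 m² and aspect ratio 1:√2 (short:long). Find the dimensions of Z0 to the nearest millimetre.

966 × 1366 mm

Let the short side be w mm. Then w · w√2 = 1.32 m² = 1,320,000 mm².
w² = 1,320,000/√2, so w ≈ 966.1 mm; long side = w√2 ≈ 1366.3 mm.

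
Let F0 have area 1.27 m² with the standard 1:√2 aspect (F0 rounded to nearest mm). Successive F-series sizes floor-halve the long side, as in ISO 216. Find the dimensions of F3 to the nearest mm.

335 × 474 mm

Let F0's short side be w mm. w · w√2 = 1.27 m² = 1,270,000 mm², so w ≈ 947.6 mm and w√2 ≈ 1340.2 mm → F0 = 948 × 1340 mm.
F1: ⌊1340/2⌋ × 948 = 670 × 948 mm
F2: ⌊948/2⌋ × 670 = 474 × 670 mm
F3: ⌊670/2⌋ × 474 = 335 × 474 mm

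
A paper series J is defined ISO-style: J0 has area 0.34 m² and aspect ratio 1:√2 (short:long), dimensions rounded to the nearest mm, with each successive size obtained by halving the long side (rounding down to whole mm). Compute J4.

Let J0's short side be w mm. w · w√2 = 0.34 m² = 340,000 mm², so w ≈ 490.3 mm and w√2 ≈ 693.4 mm → J0 = 490 × 693 mm.
J1: ⌊693/2⌋ × 490 = 346 × 490 mm
J2: ⌊490/2⌋ × 346 = 245 × 346 mm
J3: ⌊346/2⌋ × 245 = 173 × 245 mm
J4: ⌊245/2⌋ × 173 = 122 × 173 mm

122 × 173 mm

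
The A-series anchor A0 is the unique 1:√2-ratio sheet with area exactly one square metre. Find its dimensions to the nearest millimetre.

841 × 1189 mm

Let the short side be w mm. Then the long side is w√2 and w · w√2 = 10⁶ mm².
w² = 10⁶/√2, so w = 1000 / 2^(1/4) ≈ 840.9 mm; long side = 1000 · 2^(1/4) ≈ 1189.2 mm.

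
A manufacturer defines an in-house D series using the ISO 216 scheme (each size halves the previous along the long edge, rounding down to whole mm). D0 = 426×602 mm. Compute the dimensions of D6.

53 × 75 mm

D1: ⌊602/2⌋ × 426 = 301 × 426 mm
D2: ⌊426/2⌋ × 301 = 213 × 301 mm
D3: ⌊301/2⌋ × 213 = 150 × 213 mm
D4: ⌊213/2⌋ × 150 = 106 × 150 mm
D5: ⌊150/2⌋ × 106 = 75 × 106 mm
D6: ⌊106/2⌋ × 75 = 53 × 75 mm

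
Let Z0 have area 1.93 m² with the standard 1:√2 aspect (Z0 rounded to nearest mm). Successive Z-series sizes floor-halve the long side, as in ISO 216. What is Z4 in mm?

292 × 413 mm

Let Z0's short side be w mm. w · w√2 = 1.93 m² = 1,930,000 mm², so w ≈ 1168.2 mm and w√2 ≈ 1652.1 mm → Z0 = 1168 × 1652 mm.
Z1: ⌊1652/2⌋ × 1168 = 826 × 1168 mm
Z2: ⌊1168/2⌋ × 826 = 584 × 826 mm
Z3: ⌊826/2⌋ × 584 = 413 × 584 mm
Z4: ⌊584/2⌋ × 413 = 292 × 413 mm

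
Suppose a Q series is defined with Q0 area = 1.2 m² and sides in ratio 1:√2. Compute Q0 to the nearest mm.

Let the short side be w mm. Then w · w√2 = 1.2 m² = 1,200,000 mm².
w² = 1,200,000/√2, so w ≈ 921.2 mm; long side = w√2 ≈ 1302.7 mm.

921 × 1303 mm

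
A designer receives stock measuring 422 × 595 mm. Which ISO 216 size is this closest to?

Aspect ratio 595/422 ≈ 1.410 — close to the ISO √2 ≈ 1.414.
In the A-series (A0 area = 1 m²): A2 = 420 × 594 mm.
Off by 3 mm total — nearest standard size.

A2 (420 × 594 mm)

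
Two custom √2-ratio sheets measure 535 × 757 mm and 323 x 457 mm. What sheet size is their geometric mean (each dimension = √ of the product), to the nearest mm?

416 × 588 mm

Short side: √(535 · 323) = √172805 ≈ 415.7 → 416 mm
Long side: √(757 · 457) = √345949 ≈ 588.2 → 588 mm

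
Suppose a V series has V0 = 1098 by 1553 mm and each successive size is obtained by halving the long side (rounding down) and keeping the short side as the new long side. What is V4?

274 × 388 mm

V1: ⌊1553/2⌋ × 1098 = 776 × 1098 mm
V2: ⌊1098/2⌋ × 776 = 549 × 776 mm
V3: ⌊776/2⌋ × 549 = 388 × 549 mm
V4: ⌊549/2⌋ × 388 = 274 × 388 mm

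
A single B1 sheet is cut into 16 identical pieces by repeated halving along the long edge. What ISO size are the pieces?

16 = 2^4, so 4 halving steps.
B1 → B2 → … → B5 after 4 steps.

B5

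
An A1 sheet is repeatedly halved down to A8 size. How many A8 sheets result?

Each ISO step halves the sheet: 1 × A1 → 2 × A2 → 4 × A3 → 8 × A4 → …
From A1 to A8 is 7 halving steps: 2^7 = 128.

128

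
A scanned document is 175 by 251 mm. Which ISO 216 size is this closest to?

B5 (176 × 250 mm)

Aspect ratio 251/175 ≈ 1.434 (ISO target is √2 ≈ 1.414).
In the B-series (B0 = 1000 × 1414 mm): B5 = 176 × 250 mm.
Off by 2 mm total — nearest standard size.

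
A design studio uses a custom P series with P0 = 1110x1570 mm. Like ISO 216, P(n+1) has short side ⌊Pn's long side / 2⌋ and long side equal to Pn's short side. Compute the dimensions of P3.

P1: ⌊1570/2⌋ × 1110 = 785 × 1110 mm
P2: ⌊1110/2⌋ × 785 = 555 × 785 mm
P3: ⌊785/2⌋ × 555 = 392 × 555 mm

392 × 555 mm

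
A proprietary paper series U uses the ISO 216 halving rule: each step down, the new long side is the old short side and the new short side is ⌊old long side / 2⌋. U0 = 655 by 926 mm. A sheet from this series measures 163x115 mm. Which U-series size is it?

U0: 655 × 926 mm
U1: 463 × 655 mm
U2: 327 × 463 mm
U3: 231 × 327 mm
U4: 163 × 231 mm
U5: 115 × 163 mm
U6: 81 × 115 mm
→ matches U5.

U5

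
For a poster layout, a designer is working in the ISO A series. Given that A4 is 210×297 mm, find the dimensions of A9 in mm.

A5: ⌊297/2⌋ × 210 = 148 × 210 mm
A6: ⌊210/2⌋ × 148 = 105 × 148 mm
A7: ⌊148/2⌋ × 105 = 74 × 105 mm
A8: ⌊105/2⌋ × 74 = 52 × 74 mm
A9: ⌊74/2⌋ × 52 = 37 × 52 mm

37 × 52 mm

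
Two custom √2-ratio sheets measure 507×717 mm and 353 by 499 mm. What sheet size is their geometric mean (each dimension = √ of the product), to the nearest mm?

423 × 598 mm

Short side: √(507 · 353) = √178971 ≈ 423.0 → 423 mm
Long side: √(717 · 499) = √357783 ≈ 598.1 → 598 mm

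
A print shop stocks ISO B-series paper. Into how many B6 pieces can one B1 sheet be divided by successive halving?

32

Each ISO step halves the sheet: 1 × B1 → 2 × B2 → 4 × B3 → 8 × B4 → …
From B1 to B6 is 5 halving steps: 2^5 = 32.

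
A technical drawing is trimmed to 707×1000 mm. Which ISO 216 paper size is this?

B1 (707 × 1000 mm)

Aspect ratio 1000/707 ≈ 1.414 — close to the ISO √2 ≈ 1.414.
In the B-series (B0 = 1000 × 1414 mm): B1 = 707 × 1000 mm.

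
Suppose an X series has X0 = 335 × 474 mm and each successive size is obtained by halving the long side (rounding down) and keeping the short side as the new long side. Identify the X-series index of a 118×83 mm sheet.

X0: 335 × 474 mm
X1: 237 × 335 mm
X2: 167 × 237 mm
X3: 118 × 167 mm
X4: 83 × 118 mm
X5: 59 × 83 mm
→ matches X4.

X4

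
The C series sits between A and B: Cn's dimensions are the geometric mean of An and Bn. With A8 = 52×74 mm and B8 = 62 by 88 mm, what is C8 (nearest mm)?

57 × 81 mm

Short side: √(52 · 62) = √3224 ≈ 56.8 → 57 mm
Long side: √(74 · 88) = √6512 ≈ 80.7 → 81 mm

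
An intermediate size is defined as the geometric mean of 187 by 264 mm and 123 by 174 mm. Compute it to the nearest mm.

Short side: √(187 · 123) = √23001 ≈ 151.7 → 152 mm
Long side: √(264 · 174) = √45936 ≈ 214.3 → 214 mm

152 × 214 mm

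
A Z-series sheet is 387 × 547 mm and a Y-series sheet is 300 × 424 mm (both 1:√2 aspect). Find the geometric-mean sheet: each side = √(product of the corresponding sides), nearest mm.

341 × 482 mm

Short side: √(387 · 300) = √116100 ≈ 340.7 → 341 mm
Long side: √(547 · 424) = √231928 ≈ 481.6 → 482 mm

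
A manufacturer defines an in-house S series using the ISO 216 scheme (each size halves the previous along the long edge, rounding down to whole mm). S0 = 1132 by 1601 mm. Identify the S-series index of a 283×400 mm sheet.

S0: 1132 × 1601 mm
S1: 800 × 1132 mm
S2: 566 × 800 mm
S3: 400 × 566 mm
S4: 283 × 400 mm
S5: 200 × 283 mm
→ matches S4.

S4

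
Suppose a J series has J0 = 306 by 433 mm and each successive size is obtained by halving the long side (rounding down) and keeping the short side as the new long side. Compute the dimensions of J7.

27 × 38 mm

J1 = 216 × 306 mm (from J0 by 1 halving).
J2: ⌊306/2⌋ × 216 = 153 × 216 mm
J3: ⌊216/2⌋ × 153 = 108 × 153 mm
J4: ⌊153/2⌋ × 108 = 76 × 108 mm
J5: ⌊108/2⌋ × 76 = 54 × 76 mm
J6: ⌊76/2⌋ × 54 = 38 × 54 mm
J7: ⌊54/2⌋ × 38 = 27 × 38 mm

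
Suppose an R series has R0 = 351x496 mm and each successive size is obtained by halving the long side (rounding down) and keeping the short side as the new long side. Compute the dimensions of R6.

R1 = 248 × 351 mm (from R0 by 1 halving).
R2: ⌊351/2⌋ × 248 = 175 × 248 mm
R3: ⌊248/2⌋ × 175 = 124 × 175 mm
R4: ⌊175/2⌋ × 124 = 87 × 124 mm
R5: ⌊124/2⌋ × 87 = 62 × 87 mm
R6: ⌊87/2⌋ × 62 = 43 × 62 mm

43 × 62 mm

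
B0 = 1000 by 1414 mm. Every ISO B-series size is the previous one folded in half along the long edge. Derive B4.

B1: ⌊1414/2⌋ × 1000 = 707 × 1000 mm
B2: ⌊1000/2⌋ × 707 = 500 × 707 mm
B3: ⌊707/2⌋ × 500 = 353 × 500 mm
B4: ⌊500/2⌋ × 353 = 250 × 353 mm

250 × 353 mm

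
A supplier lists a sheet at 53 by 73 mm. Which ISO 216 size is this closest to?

Aspect ratio 73/53 ≈ 1.377 (ISO target is √2 ≈ 1.414).
In the A-series (A0 area = 1 m²): A8 = 52 × 74 mm.
Off by 2 mm total — nearest standard size.

A8 (52 × 74 mm)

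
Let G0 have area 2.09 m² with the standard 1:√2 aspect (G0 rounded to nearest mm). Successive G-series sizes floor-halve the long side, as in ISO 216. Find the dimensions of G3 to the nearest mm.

Let G0's short side be w mm. w · w√2 = 2.09 m² = 2,090,000 mm², so w ≈ 1215.7 mm and w√2 ≈ 1719.2 mm → G0 = 1216 × 1719 mm.
G1: ⌊1719/2⌋ × 1216 = 859 × 1216 mm
G2: ⌊1216/2⌋ × 859 = 608 × 859 mm
G3: ⌊859/2⌋ × 608 = 429 × 608 mm

429 × 608 mm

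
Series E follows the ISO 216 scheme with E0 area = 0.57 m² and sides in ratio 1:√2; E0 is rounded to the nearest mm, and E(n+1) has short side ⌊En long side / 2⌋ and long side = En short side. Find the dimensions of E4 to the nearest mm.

Let E0's short side be w mm. w · w√2 = 0.57 m² = 570,000 mm², so w ≈ 634.9 mm and w√2 ≈ 897.8 mm → E0 = 635 × 898 mm.
E1: ⌊898/2⌋ × 635 = 449 × 635 mm
E2: ⌊635/2⌋ × 449 = 317 × 449 mm
E3: ⌊449/2⌋ × 317 = 224 × 317 mm
E4: ⌊317/2⌋ × 224 = 158 × 224 mm

158 × 224 mm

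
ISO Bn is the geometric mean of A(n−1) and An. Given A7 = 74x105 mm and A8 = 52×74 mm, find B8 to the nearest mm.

62 × 88 mm

Short side: √(74 · 52) = √3848 ≈ 62.0 → 62 mm
Long side: √(105 · 74) = √7770 ≈ 88.1 → 88 mm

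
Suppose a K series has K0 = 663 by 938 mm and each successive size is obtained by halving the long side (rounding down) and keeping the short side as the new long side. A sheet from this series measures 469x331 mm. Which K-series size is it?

K0: 663 × 938 mm
K1: 469 × 663 mm
K2: 331 × 469 mm
K3: 234 × 331 mm
→ matches K2.

K2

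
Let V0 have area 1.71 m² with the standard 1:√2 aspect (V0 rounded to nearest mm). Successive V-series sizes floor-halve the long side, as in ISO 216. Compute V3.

388 × 550 mm

Let V0's short side be w mm. w · w√2 = 1.71 m² = 1,710,000 mm², so w ≈ 1099.6 mm and w√2 ≈ 1555.1 mm → V0 = 1100 × 1555 mm.
V1: ⌊1555/2⌋ × 1100 = 777 × 1100 mm
V2: ⌊1100/2⌋ × 777 = 550 × 777 mm
V3: ⌊777/2⌋ × 550 = 388 × 550 mm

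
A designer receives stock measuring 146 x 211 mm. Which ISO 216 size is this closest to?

A5 (148 × 210 mm)

Aspect ratio 211/146 ≈ 1.445 (ISO target is √2 ≈ 1.414).
In the A-series (A0 area = 1 m²): A5 = 148 × 210 mm.
Off by 3 mm total — nearest standard size.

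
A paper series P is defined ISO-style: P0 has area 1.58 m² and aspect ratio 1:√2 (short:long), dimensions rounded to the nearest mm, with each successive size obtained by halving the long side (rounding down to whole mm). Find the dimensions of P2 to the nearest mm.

528 × 747 mm

Let P0's short side be w mm. w · w√2 = 1.58 m² = 1,580,000 mm², so w ≈ 1057.0 mm and w√2 ≈ 1494.8 mm → P0 = 1057 × 1495 mm.
P1: ⌊1495/2⌋ × 1057 = 747 × 1057 mm
P2: ⌊1057/2⌋ × 747 = 528 × 747 mm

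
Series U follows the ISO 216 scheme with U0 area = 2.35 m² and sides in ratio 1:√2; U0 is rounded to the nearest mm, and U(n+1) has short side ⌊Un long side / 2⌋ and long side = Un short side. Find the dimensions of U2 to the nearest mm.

644 × 911 mm

Let U0's short side be w mm. w · w√2 = 2.35 m² = 2,350,000 mm², so w ≈ 1289.1 mm and w√2 ≈ 1823.0 mm → U0 = 1289 × 1823 mm.
U1: ⌊1823/2⌋ × 1289 = 911 × 1289 mm
U2: ⌊1289/2⌋ × 911 = 644 × 911 mm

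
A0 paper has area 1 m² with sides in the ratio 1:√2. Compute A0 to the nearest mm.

841 × 1189 mm

Let the short side be w mm. Then the long side is w√2 and w · w√2 = 10⁶ mm².
w² = 10⁶/√2, so w = 1000 / 2^(1/4) ≈ 840.9 mm; long side = 1000 · 2^(1/4) ≈ 1189.2 mm.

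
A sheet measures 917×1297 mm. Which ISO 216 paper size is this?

Aspect ratio 1297/917 ≈ 1.414 — close to the ISO √2 ≈ 1.414.
In the C-series (envelope sizes, between A and B): C0 = 917 × 1297 mm.

C0 (917 × 1297 mm)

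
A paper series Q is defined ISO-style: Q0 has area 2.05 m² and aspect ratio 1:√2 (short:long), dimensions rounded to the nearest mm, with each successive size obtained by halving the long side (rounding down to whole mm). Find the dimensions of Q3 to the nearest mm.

425 × 602 mm

Let Q0's short side be w mm. w · w√2 = 2.05 m² = 2,050,000 mm², so w ≈ 1204.0 mm and w√2 ≈ 1702.7 mm → Q0 = 1204 × 1703 mm.
Q1: ⌊1703/2⌋ × 1204 = 851 × 1204 mm
Q2: ⌊1204/2⌋ × 851 = 602 × 851 mm
Q3: ⌊851/2⌋ × 602 = 425 × 602 mm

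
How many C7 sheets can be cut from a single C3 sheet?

Each ISO step halves the sheet: 1 × C3 → 2 × C4 → 4 × C5 → 8 × C6 → …
From C3 to C7 is 4 halving steps: 2^4 = 16.

16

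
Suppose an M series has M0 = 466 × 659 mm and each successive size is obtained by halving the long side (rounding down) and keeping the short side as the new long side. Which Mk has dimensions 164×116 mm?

M0: 466 × 659 mm
M1: 329 × 466 mm
M2: 233 × 329 mm
M3: 164 × 233 mm
M4: 116 × 164 mm
M5: 82 × 116 mm
→ matches M4.

M4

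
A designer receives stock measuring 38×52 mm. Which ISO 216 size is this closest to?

A9 (37 × 52 mm)

Aspect ratio 52/38 ≈ 1.368 (ISO target is √2 ≈ 1.414).
In the A-series (A0 area = 1 m²): A9 = 37 × 52 mm.
Off by 1 mm total — nearest standard size.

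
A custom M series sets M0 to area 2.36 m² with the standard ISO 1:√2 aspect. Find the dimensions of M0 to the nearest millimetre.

1292 × 1827 mm

Let the short side be w mm. Then w · w√2 = 2.36 m² = 2,360,000 mm².
w² = 2,360,000/√2, so w ≈ 1291.8 mm; long side = w√2 ≈ 1826.9 mm.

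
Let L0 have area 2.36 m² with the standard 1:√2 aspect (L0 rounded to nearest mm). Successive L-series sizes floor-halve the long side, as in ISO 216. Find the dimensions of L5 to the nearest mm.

Let L0's short side be w mm. w · w√2 = 2.36 m² = 2,360,000 mm², so w ≈ 1291.8 mm and w√2 ≈ 1826.9 mm → L0 = 1292 × 1827 mm.
L1: ⌊1827/2⌋ × 1292 = 913 × 1292 mm
L2: ⌊1292/2⌋ × 913 = 646 × 913 mm
L3: ⌊913/2⌋ × 646 = 456 × 646 mm
L4: ⌊646/2⌋ × 456 = 323 × 456 mm
L5: ⌊456/2⌋ × 323 = 228 × 323 mm

228 × 323 mm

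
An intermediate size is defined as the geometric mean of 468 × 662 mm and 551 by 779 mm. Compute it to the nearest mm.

Short side: √(468 · 551) = √257868 ≈ 507.8 → 508 mm
Long side: √(662 · 779) = √515698 ≈ 718.1 → 718 mm

508 × 718 mm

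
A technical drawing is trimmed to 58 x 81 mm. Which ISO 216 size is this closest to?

C8 (57 × 81 mm)

Aspect ratio 81/58 ≈ 1.397 (ISO target is √2 ≈ 1.414).
In the C-series (envelope sizes, between A and B): C8 = 57 × 81 mm.
Off by 1 mm total — nearest standard size.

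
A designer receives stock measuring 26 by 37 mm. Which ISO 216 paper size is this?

Aspect ratio 37/26 ≈ 1.423 — close to the ISO √2 ≈ 1.414.
In the A-series (A0 area = 1 m²): A10 = 26 × 37 mm.

A10 (26 × 37 mm)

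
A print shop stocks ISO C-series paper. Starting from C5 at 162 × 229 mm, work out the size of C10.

C6: ⌊229/2⌋ × 162 = 114 × 162 mm
C7: ⌊162/2⌋ × 114 = 81 × 114 mm
C8: ⌊114/2⌋ × 81 = 57 × 81 mm
C9: ⌊81/2⌋ × 57 = 40 × 57 mm
C10: ⌊57/2⌋ × 40 = 28 × 40 mm

28 × 40 mm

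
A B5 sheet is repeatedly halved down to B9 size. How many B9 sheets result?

B5 = 176 × 250 mm; B9 = 44 × 62 mm.
Each halving step doubles the count; 4 steps from B5 to B9.
2^4 = 16.

16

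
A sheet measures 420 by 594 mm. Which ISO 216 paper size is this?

Aspect ratio 594/420 ≈ 1.414 — close to the ISO √2 ≈ 1.414.
In the A-series (A0 area = 1 m²): A2 = 420 × 594 mm.

A2 (420 × 594 mm)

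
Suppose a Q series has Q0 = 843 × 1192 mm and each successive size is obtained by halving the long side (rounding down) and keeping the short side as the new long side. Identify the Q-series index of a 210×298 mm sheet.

Q0: 843 × 1192 mm
Q1: 596 × 843 mm
Q2: 421 × 596 mm
Q3: 298 × 421 mm
Q4: 210 × 298 mm
Q5: 149 × 210 mm
→ matches Q4.

Q4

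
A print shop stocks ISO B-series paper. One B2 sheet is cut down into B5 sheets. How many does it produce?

Each ISO step halves the sheet: 1 × B2 → 2 × B3 → 4 × B4 → 8 × B5
From B2 to B5 is 3 halving steps: 2^3 = 8.

8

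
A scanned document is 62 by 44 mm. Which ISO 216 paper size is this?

Aspect ratio 62/44 ≈ 1.409 — close to the ISO √2 ≈ 1.414.
In the B-series (B0 = 1000 × 1414 mm): B9 = 44 × 62 mm.

B9 (44 × 62 mm)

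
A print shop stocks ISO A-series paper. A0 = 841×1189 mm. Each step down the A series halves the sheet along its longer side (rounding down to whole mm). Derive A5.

A1: ⌊1189/2⌋ × 841 = 594 × 841 mm
A2: ⌊841/2⌋ × 594 = 420 × 594 mm
A3: ⌊594/2⌋ × 420 = 297 × 420 mm
A4: ⌊420/2⌋ × 297 = 210 × 297 mm
A5: ⌊297/2⌋ × 210 = 148 × 210 mm

148 × 210 mm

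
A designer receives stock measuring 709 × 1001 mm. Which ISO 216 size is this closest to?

B1 (707 × 1000 mm)

Aspect ratio 1001/709 ≈ 1.412 — close to the ISO √2 ≈ 1.414.
In the B-series (B0 = 1000 × 1414 mm): B1 = 707 × 1000 mm.
Off by 3 mm total — nearest standard size.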